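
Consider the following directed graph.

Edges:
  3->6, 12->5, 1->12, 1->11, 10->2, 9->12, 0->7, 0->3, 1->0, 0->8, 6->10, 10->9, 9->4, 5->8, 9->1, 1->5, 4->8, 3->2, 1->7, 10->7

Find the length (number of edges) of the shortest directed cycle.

For each vertex v, BFS finds the shortest path from v back to v.
The shortest such closed walk is 6 → 10 → 9 → 1 → 0 → 3 → 6, length 6.

6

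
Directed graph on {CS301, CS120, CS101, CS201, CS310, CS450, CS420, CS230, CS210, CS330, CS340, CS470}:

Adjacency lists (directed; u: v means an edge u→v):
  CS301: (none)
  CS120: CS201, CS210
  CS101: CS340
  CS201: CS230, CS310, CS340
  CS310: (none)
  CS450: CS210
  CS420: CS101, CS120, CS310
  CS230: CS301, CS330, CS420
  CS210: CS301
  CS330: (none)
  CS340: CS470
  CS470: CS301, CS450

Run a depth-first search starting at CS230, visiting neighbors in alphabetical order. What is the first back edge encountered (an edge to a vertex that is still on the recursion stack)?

DFS from CS230 (visiting neighbors in alphabetical order); mark gray on enter, black on exit:
CS230 gray
  CS301 gray
  CS301 black
  CS330 gray
  CS330 black
  CS420 gray
    CS101 gray
      CS340 gray
        CS470 gray
          CS470→CS301: CS301 black — skip
          CS450 gray
            CS210 gray
              CS210→CS301: CS301 black — skip
            CS210 black
          CS450 black
        CS470 black
      CS340 black
    CS101 black
    CS120 gray
      CS201 gray
        CS201→CS230: CS230 is gray → back edge
First back edge: CS201 → CS230.

CS201->CS230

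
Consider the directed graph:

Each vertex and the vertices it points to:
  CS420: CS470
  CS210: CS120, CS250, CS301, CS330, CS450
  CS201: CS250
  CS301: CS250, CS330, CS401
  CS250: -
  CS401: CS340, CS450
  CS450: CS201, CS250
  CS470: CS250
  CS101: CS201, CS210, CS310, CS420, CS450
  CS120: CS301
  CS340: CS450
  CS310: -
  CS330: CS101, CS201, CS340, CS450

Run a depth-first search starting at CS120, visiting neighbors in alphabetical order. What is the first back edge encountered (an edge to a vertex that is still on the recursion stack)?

CS210→CS120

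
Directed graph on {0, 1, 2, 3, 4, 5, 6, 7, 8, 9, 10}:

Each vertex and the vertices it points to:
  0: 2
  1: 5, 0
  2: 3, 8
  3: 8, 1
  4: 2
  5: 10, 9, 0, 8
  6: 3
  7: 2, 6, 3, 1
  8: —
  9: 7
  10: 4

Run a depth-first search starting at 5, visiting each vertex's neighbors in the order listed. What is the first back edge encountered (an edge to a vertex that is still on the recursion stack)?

1→5

DFS from 5 (visiting each vertex's neighbors in the order listed); mark gray on enter, black on exit:
5 gray
  10 gray
    4 gray
      2 gray
        3 gray
          8 gray
          8 black
          1 gray
            1→5: 5 is gray → back edge
First back edge: 1 → 5.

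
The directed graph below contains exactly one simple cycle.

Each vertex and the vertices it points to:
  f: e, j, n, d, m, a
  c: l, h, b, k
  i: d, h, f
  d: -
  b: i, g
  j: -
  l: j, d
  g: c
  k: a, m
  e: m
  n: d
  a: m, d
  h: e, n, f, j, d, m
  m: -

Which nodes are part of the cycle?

b, c, g

DFS with gray/black marking from g:
g gray
  c gray
    l gray
      j gray
      j black
      d gray
      d black
    l black
    h gray
      e gray
        m gray
        m black
      e black
      n gray
        n→d: d black — skip
      n black
      f gray
        f→e: e black — skip
        f→j: j black — skip
        f→n: n black — skip
        f→d: d black — skip
        f→m: m black — skip
        a gray
          a→m: m black — skip
          a→d: d black — skip
        a black
      f black
      h→j: j black — skip
      h→d: d black — skip
      h→m: m black — skip
    h black
    b gray
      i gray
        i→d: d black — skip
        i→h: h black — skip
        i→f: f black — skip
      i black
      b→g: g is gray → back edge
Back edge closes the cycle g → c → b → g; its vertices are {b, c, g}.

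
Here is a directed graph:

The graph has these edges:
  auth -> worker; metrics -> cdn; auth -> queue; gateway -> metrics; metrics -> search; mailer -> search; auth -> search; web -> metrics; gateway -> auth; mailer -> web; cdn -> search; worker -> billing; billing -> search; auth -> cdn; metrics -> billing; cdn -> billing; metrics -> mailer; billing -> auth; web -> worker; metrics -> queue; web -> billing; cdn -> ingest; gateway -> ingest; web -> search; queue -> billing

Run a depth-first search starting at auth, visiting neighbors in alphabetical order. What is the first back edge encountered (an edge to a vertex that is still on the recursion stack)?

billing→auth

DFS from auth (visiting neighbors in alphabetical order); mark gray on enter, black on exit:
auth gray
  cdn gray
    billing gray
      billing→auth: auth is gray → back edge
First back edge: billing → auth.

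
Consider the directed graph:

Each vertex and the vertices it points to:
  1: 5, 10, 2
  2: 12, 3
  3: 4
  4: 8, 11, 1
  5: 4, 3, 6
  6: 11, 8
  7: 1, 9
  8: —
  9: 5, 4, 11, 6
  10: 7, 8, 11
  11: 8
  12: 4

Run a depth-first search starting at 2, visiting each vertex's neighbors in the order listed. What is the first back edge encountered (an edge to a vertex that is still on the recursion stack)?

5→4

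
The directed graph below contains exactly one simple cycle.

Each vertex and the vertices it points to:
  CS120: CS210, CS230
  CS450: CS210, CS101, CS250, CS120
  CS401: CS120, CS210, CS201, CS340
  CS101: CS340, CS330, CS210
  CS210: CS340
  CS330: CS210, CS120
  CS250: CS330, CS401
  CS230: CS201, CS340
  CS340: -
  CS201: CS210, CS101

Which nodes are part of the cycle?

DFS with gray/black marking from CS201:
CS201 gray
  CS210 gray
    CS340 gray
    CS340 black
  CS210 black
  CS101 gray
    CS101→CS340: CS340 black — skip
    CS330 gray
      CS330→CS210: CS210 black — skip
      CS120 gray
        CS120→CS210: CS210 black — skip
        CS230 gray
          CS230→CS201: CS201 is gray → back edge
Back edge closes the cycle CS201 → CS101 → CS330 → CS120 → CS230 → CS201; its vertices are {CS101, CS120, CS201, CS230, CS330}.

CS101, CS120, CS201, CS230, CS330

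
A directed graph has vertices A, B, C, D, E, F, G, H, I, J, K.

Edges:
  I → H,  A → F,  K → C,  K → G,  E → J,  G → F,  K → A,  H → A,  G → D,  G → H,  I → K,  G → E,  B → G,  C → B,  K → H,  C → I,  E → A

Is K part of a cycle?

Yes

K is on a cycle iff K can reach itself via ≥1 edge.
K → C → I → K — yes.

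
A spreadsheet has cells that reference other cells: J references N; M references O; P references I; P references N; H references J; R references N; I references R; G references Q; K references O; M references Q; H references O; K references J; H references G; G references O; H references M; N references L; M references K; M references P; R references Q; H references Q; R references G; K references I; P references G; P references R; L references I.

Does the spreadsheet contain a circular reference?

DFS with white/gray/black marking, starting from K:
K gray
  O gray
  O black
  J gray
    N gray
      L gray
        I gray
          R gray
            Q gray
            Q black
            R→N: N is gray → back edge
Back edge found, so a cycle exists: N → L → I → R → N.

Yes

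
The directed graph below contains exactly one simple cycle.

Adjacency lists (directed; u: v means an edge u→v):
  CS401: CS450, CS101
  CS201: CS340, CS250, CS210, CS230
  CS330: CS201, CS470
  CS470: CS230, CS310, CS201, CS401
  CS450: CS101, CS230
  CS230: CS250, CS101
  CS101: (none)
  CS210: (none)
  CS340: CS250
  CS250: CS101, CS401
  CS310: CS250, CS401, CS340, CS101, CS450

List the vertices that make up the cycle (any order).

CS230, CS250, CS401, CS450

DFS with gray/black marking from CS230:
CS230 gray
  CS250 gray
    CS101 gray
    CS101 black
    CS401 gray
      CS450 gray
        CS450→CS101: CS101 black — skip
        CS450→CS230: CS230 is gray → back edge
Back edge closes the cycle CS230 → CS250 → CS401 → CS450 → CS230; its vertices are {CS230, CS250, CS401, CS450}.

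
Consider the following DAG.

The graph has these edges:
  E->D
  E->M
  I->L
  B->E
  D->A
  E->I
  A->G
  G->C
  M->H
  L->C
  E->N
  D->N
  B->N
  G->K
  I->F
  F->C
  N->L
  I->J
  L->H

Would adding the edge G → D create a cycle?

Adding G→D creates a cycle iff D can already reach G.
Path from D: D → A → G.
So D → … → G → D is a cycle.

Yes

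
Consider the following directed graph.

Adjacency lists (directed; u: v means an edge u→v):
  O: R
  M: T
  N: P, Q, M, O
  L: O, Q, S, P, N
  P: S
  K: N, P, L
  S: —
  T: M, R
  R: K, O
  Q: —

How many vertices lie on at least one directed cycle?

7

A vertex is on a directed cycle iff it belongs to a strongly connected component of size ≥ 2 (or has a self-loop).
The vertices on cycles are {K, L, M, N, O, R, T} — 7 in total.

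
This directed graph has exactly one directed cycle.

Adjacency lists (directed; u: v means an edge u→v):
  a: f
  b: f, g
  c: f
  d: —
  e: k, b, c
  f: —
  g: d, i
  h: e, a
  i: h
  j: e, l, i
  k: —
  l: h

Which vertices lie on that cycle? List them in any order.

b, e, g, h, i

DFS with gray/black marking from e:
e gray
  k gray
  k black
  b gray
    f gray
    f black
    g gray
      d gray
      d black
      i gray
        h gray
          h→e: e is gray → back edge
Back edge closes the cycle e → b → g → i → h → e; its vertices are {b, e, g, h, i}.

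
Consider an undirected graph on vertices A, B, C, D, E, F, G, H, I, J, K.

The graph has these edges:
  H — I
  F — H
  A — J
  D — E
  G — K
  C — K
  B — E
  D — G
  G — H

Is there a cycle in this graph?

No

DFS, tracking each vertex's parent; an edge to a visited non-parent vertex closes a cycle.
Start from H:
visit H (parent –)
  visit G (parent H)
    visit D (parent G)
      visit E (parent D)
        visit B (parent E)
          B–E: parent, skip
        E–D: parent, skip
      D–G: parent, skip
    G–H: parent, skip
    visit K (parent G)
      visit C (parent K)
        C–K: parent, skip
      K–G: parent, skip
  visit I (parent H)
    I–H: parent, skip
  visit F (parent H)
    F–H: parent, skip
visit A (parent –)
  visit J (parent A)
    J–A: parent, skip
No non-parent visited neighbor found — the graph is a forest.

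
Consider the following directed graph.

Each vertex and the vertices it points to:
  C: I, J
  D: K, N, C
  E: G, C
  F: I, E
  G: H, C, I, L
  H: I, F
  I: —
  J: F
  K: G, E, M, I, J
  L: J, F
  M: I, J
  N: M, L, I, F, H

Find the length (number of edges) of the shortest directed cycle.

4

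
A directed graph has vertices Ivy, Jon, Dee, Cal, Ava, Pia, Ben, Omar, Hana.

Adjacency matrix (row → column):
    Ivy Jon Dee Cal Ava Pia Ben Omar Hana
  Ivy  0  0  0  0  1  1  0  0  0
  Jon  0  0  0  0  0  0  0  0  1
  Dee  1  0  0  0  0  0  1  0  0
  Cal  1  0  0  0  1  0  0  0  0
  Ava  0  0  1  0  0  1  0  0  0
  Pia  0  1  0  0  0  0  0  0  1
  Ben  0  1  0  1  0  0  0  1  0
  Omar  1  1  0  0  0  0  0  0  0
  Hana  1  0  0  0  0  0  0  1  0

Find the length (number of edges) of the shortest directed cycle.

3

For each vertex v, BFS finds the shortest path from v back to v.
The shortest such closed walk is Ava → Dee → Ivy → Ava, length 3.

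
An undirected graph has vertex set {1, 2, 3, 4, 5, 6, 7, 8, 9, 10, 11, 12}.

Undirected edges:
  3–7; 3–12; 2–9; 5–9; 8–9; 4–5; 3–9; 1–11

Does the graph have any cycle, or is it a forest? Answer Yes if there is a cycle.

No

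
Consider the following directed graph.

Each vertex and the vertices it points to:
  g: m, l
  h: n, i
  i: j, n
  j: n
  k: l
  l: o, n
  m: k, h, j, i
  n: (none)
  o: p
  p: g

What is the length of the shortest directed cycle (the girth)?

For each vertex v, BFS finds the shortest path from v back to v.
The shortest such closed walk is g → l → o → p → g, length 4.

4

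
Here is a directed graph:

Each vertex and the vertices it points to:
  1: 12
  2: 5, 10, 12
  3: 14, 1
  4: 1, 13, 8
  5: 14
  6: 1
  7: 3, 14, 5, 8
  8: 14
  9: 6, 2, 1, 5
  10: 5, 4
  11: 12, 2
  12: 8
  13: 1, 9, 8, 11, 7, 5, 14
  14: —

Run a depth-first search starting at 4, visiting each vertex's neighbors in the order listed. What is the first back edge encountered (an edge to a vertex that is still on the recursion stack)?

10→4

DFS from 4 (visiting each vertex's neighbors in the order listed); mark gray on enter, black on exit:
4 gray
  1 gray
    12 gray
      8 gray
        14 gray
        14 black
      8 black
    12 black
  1 black
  13 gray
    13→1: 1 black — skip
    9 gray
      6 gray
        6→1: 1 black — skip
      6 black
      2 gray
        5 gray
          5→14: 14 black — skip
        5 black
        10 gray
          10→5: 5 black — skip
          10→4: 4 is gray → back edge
First back edge: 10 → 4.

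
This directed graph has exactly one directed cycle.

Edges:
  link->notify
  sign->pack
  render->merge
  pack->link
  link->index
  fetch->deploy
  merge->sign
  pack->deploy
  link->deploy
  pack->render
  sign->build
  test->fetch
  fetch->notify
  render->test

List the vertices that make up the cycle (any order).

pack, sign, merge, render

DFS with gray/black marking from render:
render gray
  test gray
    fetch gray
      notify gray
      notify black
      deploy gray
      deploy black
    fetch black
  test black
  merge gray
    sign gray
      build gray
      build black
      pack gray
        link gray
          index gray
          index black
          link→notify: notify black — skip
          link→deploy: deploy black — skip
        link black
        pack→render: render is gray → back edge
Back edge closes the cycle render → merge → sign → pack → render; its vertices are {pack, sign, merge, render}.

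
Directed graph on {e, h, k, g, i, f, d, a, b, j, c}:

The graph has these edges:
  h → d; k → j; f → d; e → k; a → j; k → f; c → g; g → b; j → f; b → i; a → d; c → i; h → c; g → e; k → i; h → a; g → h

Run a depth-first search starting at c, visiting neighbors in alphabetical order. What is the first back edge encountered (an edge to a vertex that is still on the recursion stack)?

h->c

DFS from c (visiting neighbors in alphabetical order); mark gray on enter, black on exit:
c gray
  g gray
    b gray
      i gray
      i black
    b black
    e gray
      k gray
        f gray
          d gray
          d black
        f black
        k→i: i black — skip
        j gray
          j→f: f black — skip
        j black
      k black
    e black
    h gray
      a gray
        a→d: d black — skip
        a→j: j black — skip
      a black
      h→c: c is gray → back edge
First back edge: h → c.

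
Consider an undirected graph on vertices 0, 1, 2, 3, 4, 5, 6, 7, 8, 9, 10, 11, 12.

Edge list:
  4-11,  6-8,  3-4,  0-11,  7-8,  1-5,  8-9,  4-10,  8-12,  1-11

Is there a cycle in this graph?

No

DFS, tracking each vertex's parent; an edge to a visited non-parent vertex closes a cycle.
Start from 6:
visit 6 (parent –)
  visit 8 (parent 6)
    visit 7 (parent 8)
      7–8: parent, skip
    visit 12 (parent 8)
      12–8: parent, skip
    visit 9 (parent 8)
      9–8: parent, skip
    8–6: parent, skip
visit 0 (parent –)
  visit 11 (parent 0)
    11–0: parent, skip
    visit 4 (parent 11)
      visit 3 (parent 4)
        3–4: parent, skip
      visit 10 (parent 4)
        10–4: parent, skip
      4–11: parent, skip
    visit 1 (parent 11)
      visit 5 (parent 1)
        5–1: parent, skip
      1–11: parent, skip
visit 2 (parent –)
No non-parent visited neighbor found — the graph is a forest.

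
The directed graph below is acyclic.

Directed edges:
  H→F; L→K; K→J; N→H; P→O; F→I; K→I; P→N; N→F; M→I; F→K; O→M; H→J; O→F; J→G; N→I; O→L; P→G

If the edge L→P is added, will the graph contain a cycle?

Adding L→P creates a cycle iff P can already reach L.
Path from P: P → O → L.
So P → … → L → P is a cycle.

Yes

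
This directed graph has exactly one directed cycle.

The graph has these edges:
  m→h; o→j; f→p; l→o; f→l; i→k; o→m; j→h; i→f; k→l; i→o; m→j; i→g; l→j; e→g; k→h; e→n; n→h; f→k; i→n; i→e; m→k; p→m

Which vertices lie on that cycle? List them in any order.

k, l, m, o

DFS with gray/black marking from l:
l gray
  j gray
    h gray
    h black
  j black
  o gray
    o→j: j black — skip
    m gray
      k gray
        k→h: h black — skip
        k→l: l is gray → back edge
Back edge closes the cycle l → o → m → k → l; its vertices are {k, l, m, o}.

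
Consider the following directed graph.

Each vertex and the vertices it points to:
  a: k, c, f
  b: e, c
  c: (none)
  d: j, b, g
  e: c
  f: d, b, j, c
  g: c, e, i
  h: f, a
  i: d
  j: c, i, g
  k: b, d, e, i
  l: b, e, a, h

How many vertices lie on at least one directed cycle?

4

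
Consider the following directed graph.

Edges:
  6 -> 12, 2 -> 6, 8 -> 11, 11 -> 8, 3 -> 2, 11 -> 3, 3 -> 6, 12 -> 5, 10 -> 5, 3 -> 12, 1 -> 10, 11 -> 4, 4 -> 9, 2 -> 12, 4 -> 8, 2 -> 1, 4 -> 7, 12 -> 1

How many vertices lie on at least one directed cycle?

A vertex is on a directed cycle iff it belongs to a strongly connected component of size ≥ 2 (or has a self-loop).
The vertices on cycles are {4, 8, 11} — 3 in total.

3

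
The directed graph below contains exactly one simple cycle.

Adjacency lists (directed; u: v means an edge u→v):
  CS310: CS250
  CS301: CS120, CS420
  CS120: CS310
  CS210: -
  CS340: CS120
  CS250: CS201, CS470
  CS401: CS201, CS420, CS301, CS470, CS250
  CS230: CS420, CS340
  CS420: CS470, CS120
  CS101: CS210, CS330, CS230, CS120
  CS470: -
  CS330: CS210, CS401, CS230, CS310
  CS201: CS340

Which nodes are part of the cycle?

DFS with gray/black marking from CS310:
CS310 gray
  CS250 gray
    CS201 gray
      CS340 gray
        CS120 gray
          CS120→CS310: CS310 is gray → back edge
Back edge closes the cycle CS310 → CS250 → CS201 → CS340 → CS120 → CS310; its vertices are {CS120, CS201, CS250, CS310, CS340}.

CS120, CS201, CS250, CS310, CS340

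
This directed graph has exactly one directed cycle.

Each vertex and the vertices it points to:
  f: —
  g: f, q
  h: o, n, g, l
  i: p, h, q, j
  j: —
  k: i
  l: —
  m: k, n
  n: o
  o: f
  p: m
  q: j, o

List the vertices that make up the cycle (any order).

i, k, m, p

DFS with gray/black marking from i:
i gray
  p gray
    m gray
      k gray
        k→i: i is gray → back edge
Back edge closes the cycle i → p → m → k → i; its vertices are {i, k, m, p}.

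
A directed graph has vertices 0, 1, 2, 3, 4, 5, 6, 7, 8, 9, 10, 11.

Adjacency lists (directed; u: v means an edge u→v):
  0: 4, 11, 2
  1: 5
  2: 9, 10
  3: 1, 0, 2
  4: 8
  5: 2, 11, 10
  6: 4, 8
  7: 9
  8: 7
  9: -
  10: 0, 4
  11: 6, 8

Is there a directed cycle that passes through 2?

Yes

2 is on a cycle iff 2 can reach itself via ≥1 edge.
2 → 10 → 0 → 2 — yes.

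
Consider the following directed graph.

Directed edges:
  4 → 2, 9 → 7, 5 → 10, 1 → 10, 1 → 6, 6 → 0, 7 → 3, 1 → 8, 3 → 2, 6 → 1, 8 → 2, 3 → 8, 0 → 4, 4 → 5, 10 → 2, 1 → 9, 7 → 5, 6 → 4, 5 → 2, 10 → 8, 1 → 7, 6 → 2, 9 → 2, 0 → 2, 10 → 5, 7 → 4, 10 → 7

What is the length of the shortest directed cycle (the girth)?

2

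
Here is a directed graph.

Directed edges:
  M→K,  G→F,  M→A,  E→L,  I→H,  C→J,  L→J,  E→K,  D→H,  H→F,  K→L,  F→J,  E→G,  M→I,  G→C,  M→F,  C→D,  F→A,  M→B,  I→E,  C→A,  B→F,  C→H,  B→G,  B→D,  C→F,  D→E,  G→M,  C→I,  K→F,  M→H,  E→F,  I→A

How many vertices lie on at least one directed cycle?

A vertex is on a directed cycle iff it belongs to a strongly connected component of size ≥ 2 (or has a self-loop).
The vertices on cycles are {B, C, D, E, G, I, M} — 7 in total.

7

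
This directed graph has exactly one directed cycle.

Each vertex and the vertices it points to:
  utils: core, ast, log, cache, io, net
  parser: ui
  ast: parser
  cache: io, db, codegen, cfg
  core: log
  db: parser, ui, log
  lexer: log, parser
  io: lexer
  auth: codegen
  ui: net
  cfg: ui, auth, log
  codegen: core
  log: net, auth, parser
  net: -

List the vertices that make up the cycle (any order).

DFS with gray/black marking from auth:
auth gray
  codegen gray
    core gray
      log gray
        net gray
        net black
        log→auth: auth is gray → back edge
Back edge closes the cycle auth → codegen → core → log → auth; its vertices are {log, auth, core, codegen}.

log, auth, core, codegen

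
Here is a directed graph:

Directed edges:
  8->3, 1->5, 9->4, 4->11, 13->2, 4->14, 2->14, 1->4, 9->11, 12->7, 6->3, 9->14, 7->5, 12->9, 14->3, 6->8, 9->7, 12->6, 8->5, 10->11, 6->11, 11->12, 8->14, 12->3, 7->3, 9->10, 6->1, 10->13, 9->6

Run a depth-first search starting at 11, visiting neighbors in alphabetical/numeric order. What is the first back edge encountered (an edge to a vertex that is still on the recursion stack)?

DFS from 11 (visiting neighbors in alphabetical/numeric order); mark gray on enter, black on exit:
11 gray
  12 gray
    3 gray
    3 black
    6 gray
      1 gray
        4 gray
          4→11: 11 is gray → back edge
First back edge: 4 → 11.

4→11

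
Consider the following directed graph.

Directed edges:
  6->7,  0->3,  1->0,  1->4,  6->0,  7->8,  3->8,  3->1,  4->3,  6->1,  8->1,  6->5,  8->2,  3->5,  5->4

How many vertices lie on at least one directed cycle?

A vertex is on a directed cycle iff it belongs to a strongly connected component of size ≥ 2 (or has a self-loop).
The vertices on cycles are {0, 1, 3, 4, 5, 8} — 6 in total.

6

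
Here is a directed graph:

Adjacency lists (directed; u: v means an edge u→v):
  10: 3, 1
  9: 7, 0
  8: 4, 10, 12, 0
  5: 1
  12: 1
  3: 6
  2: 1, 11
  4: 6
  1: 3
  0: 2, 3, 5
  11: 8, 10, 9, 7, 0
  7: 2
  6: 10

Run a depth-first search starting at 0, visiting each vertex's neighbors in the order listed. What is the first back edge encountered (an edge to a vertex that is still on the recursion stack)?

10->3

DFS from 0 (visiting each vertex's neighbors in the order listed); mark gray on enter, black on exit:
0 gray
  2 gray
    1 gray
      3 gray
        6 gray
          10 gray
            10→3: 3 is gray → back edge
First back edge: 10 → 3.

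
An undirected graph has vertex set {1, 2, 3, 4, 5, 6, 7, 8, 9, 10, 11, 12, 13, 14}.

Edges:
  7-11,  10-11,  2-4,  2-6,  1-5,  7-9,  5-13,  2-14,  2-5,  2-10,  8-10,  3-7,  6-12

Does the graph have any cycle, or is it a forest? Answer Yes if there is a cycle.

No

DFS, tracking each vertex's parent; an edge to a visited non-parent vertex closes a cycle.
Start from 8:
visit 8 (parent –)
  visit 10 (parent 8)
    10–8: parent, skip
    visit 2 (parent 10)
      visit 5 (parent 2)
        visit 13 (parent 5)
          13–5: parent, skip
        5–2: parent, skip
        visit 1 (parent 5)
          1–5: parent, skip
      visit 6 (parent 2)
        visit 12 (parent 6)
          12–6: parent, skip
        6–2: parent, skip
      visit 4 (parent 2)
        4–2: parent, skip
      2–10: parent, skip
      visit 14 (parent 2)
        14–2: parent, skip
    visit 11 (parent 10)
      visit 7 (parent 11)
        visit 3 (parent 7)
          3–7: parent, skip
        7–11: parent, skip
        visit 9 (parent 7)
          9–7: parent, skip
      11–10: parent, skip
No non-parent visited neighbor found — the graph is a forest.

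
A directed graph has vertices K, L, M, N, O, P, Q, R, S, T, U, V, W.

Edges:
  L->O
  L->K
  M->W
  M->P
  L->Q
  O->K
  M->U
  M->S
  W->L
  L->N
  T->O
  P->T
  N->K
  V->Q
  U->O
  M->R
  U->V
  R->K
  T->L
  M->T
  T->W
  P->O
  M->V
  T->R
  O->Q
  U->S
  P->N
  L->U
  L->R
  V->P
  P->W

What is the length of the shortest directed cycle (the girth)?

5

For each vertex v, BFS finds the shortest path from v back to v.
The shortest such closed walk is U → V → P → W → L → U, length 5.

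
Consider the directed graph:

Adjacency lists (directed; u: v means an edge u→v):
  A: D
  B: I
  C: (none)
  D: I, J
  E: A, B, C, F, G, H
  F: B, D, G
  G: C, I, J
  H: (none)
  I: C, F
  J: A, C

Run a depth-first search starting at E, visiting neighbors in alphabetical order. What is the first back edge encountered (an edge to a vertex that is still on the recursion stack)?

DFS from E (visiting neighbors in alphabetical order); mark gray on enter, black on exit:
E gray
  A gray
    D gray
      I gray
        C gray
        C black
        F gray
          B gray
            B→I: I is gray → back edge
First back edge: B → I.

B→I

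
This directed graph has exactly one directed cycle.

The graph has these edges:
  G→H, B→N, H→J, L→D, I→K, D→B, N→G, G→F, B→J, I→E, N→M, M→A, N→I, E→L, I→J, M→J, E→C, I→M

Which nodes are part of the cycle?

B, D, E, I, L, N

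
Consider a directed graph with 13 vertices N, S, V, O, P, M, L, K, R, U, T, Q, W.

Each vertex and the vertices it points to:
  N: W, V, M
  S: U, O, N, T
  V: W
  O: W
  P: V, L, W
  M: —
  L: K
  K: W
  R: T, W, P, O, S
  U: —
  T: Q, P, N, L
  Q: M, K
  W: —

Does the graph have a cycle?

No

DFS with white/gray/black marking, starting from S:
S gray
  U gray
  U black
  O gray
    W gray
    W black
  O black
  N gray
    N→W: W black — skip
    V gray
      V→W: W black — skip
    V black
    M gray
    M black
  N black
  T gray
    Q gray
      Q→M: M black — skip
      K gray
        K→W: W black — skip
      K black
    Q black
    P gray
      P→V: V black — skip
      L gray
        L→K: K black — skip
      L black
      P→W: W black — skip
    P black
    T→N: N black — skip
    T→L: L black — skip
  T black
S black
R gray
  R→T: T black — skip
  R→W: W black — skip
  R→P: P black — skip
  R→O: O black — skip
  R→S: S black — skip
R black
Every edge goes to a white or black vertex — no back edge, so the graph is acyclic.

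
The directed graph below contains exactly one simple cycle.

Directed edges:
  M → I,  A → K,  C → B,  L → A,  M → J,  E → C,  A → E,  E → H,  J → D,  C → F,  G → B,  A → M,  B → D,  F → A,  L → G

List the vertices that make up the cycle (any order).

DFS with gray/black marking from A:
A gray
  K gray
  K black
  M gray
    I gray
    I black
    J gray
      D gray
      D black
    J black
  M black
  E gray
    C gray
      F gray
        F→A: A is gray → back edge
Back edge closes the cycle A → E → C → F → A; its vertices are {A, C, E, F}.

A, C, E, F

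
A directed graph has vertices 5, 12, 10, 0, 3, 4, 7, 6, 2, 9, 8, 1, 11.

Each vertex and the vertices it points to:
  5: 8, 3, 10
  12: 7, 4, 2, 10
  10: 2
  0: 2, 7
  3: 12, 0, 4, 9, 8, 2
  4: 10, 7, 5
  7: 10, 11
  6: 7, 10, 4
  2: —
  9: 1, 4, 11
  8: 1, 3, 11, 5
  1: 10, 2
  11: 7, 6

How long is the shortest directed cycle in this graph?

2

For each vertex v, BFS finds the shortest path from v back to v.
The shortest such closed walk is 8 → 5 → 8, length 2.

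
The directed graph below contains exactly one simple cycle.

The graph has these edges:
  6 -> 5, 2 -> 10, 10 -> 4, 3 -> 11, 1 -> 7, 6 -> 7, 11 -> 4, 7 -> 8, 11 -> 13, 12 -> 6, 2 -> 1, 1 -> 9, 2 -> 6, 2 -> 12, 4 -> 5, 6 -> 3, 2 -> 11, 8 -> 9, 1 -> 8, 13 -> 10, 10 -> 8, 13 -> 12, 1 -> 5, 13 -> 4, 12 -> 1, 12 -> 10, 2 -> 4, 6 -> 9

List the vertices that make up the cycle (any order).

3, 6, 11, 12, 13

DFS with gray/black marking from 11:
11 gray
  13 gray
    12 gray
      6 gray
        7 gray
          8 gray
            9 gray
            9 black
          8 black
        7 black
        3 gray
          3→11: 11 is gray → back edge
Back edge closes the cycle 11 → 13 → 12 → 6 → 3 → 11; its vertices are {3, 6, 11, 12, 13}.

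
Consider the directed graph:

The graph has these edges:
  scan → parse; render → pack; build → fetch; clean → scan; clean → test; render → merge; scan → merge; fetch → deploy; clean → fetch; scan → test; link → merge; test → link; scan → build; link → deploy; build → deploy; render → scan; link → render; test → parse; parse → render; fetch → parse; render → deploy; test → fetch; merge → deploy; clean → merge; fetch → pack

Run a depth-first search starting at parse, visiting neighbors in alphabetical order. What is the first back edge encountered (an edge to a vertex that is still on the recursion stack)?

fetch→parse

DFS from parse (visiting neighbors in alphabetical order); mark gray on enter, black on exit:
parse gray
  render gray
    deploy gray
    deploy black
    merge gray
      merge→deploy: deploy black — skip
    merge black
    pack gray
    pack black
    scan gray
      build gray
        build→deploy: deploy black — skip
        fetch gray
          fetch→deploy: deploy black — skip
          fetch→pack: pack black — skip
          fetch→parse: parse is gray → back edge
First back edge: fetch → parse.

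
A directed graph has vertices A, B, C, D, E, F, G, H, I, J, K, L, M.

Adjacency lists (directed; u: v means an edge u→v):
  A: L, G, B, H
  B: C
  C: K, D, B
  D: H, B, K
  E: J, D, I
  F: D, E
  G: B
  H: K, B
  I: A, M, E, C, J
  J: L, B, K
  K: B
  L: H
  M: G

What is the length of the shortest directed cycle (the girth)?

2

For each vertex v, BFS finds the shortest path from v back to v.
The shortest such closed walk is E → I → E, length 2.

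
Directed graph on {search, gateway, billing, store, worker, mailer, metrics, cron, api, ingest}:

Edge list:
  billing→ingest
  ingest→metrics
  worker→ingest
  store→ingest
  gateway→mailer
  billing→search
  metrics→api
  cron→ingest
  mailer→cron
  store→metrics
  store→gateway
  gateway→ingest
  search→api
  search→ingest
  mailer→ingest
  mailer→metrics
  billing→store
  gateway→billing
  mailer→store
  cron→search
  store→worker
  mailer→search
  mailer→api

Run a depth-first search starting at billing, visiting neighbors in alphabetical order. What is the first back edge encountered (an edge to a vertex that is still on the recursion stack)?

gateway→billing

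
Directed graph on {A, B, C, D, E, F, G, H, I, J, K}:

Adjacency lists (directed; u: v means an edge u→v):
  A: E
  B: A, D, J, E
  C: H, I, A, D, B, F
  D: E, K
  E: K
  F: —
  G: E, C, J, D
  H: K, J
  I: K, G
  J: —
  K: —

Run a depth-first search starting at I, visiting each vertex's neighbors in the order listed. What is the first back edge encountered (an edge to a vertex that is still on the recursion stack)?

DFS from I (visiting each vertex's neighbors in the order listed); mark gray on enter, black on exit:
I gray
  K gray
  K black
  G gray
    E gray
      E→K: K black — skip
    E black
    C gray
      H gray
        H→K: K black — skip
        J gray
        J black
      H black
      C→I: I is gray → back edge
First back edge: C → I.

C→I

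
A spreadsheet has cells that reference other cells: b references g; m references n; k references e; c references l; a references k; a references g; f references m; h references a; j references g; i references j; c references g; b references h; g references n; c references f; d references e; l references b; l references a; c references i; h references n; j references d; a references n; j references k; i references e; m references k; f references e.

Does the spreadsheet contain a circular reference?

DFS with white/gray/black marking, starting from m:
m gray
  k gray
    e gray
    e black
  k black
  n gray
  n black
m black
a gray
  g gray
    g→n: n black — skip
  g black
  a→k: k black — skip
  a→n: n black — skip
a black
b gray
  b→g: g black — skip
  h gray
    h→a: a black — skip
    h→n: n black — skip
  h black
b black
c gray
  c→g: g black — skip
  l gray
    l→b: b black — skip
    l→a: a black — skip
  l black
  i gray
    j gray
      j→g: g black — skip
      j→k: k black — skip
      d gray
        d→e: e black — skip
      d black
    j black
    i→e: e black — skip
  i black
  f gray
    f→m: m black — skip
    f→e: e black — skip
  f black
c black
Every edge goes to a white or black vertex — no back edge, so the graph is acyclic.

No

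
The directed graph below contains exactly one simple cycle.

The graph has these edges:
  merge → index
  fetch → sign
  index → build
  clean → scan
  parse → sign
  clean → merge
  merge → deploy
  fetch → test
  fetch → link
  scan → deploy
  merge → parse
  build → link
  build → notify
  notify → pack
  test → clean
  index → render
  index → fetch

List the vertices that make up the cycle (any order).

test, clean, fetch, index, merge

DFS with gray/black marking from merge:
merge gray
  parse gray
    sign gray
    sign black
  parse black
  deploy gray
  deploy black
  index gray
    build gray
      notify gray
        pack gray
        pack black
      notify black
      link gray
      link black
    build black
    fetch gray
      test gray
        clean gray
          scan gray
            scan→deploy: deploy black — skip
          scan black
          clean→merge: merge is gray → back edge
Back edge closes the cycle merge → index → fetch → test → clean → merge; its vertices are {test, clean, fetch, index, merge}.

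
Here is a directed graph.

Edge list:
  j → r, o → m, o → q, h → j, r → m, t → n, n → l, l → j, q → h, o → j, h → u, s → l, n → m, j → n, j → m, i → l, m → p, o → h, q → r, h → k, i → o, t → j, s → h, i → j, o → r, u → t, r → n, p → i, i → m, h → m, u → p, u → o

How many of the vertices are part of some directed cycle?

12

A vertex is on a directed cycle iff it belongs to a strongly connected component of size ≥ 2 (or has a self-loop).
The vertices on cycles are {h, i, j, l, m, n, o, p, q, r, t, u} — 12 in total.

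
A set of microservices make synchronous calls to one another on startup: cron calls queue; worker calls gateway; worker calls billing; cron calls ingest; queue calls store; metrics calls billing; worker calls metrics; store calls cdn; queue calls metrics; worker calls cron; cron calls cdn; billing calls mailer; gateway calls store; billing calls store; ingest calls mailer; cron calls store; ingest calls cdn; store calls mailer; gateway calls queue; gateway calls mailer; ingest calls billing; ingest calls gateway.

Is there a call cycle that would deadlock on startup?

DFS with white/gray/black marking, starting from ingest:
ingest gray
  cdn gray
  cdn black
  billing gray
    store gray
      mailer gray
      mailer black
      store→cdn: cdn black — skip
    store black
    billing→mailer: mailer black — skip
  billing black
  ingest→mailer: mailer black — skip
  gateway gray
    gateway→store: store black — skip
    gateway→mailer: mailer black — skip
    queue gray
      metrics gray
        metrics→billing: billing black — skip
      metrics black
      queue→store: store black — skip
    queue black
  gateway black
ingest black
worker gray
  worker→gateway: gateway black — skip
  worker→billing: billing black — skip
  cron gray
    cron→cdn: cdn black — skip
    cron→ingest: ingest black — skip
    cron→queue: queue black — skip
    cron→store: store black — skip
  cron black
  worker→metrics: metrics black — skip
worker black
Every edge goes to a white or black vertex — no back edge, so the graph is acyclic.

No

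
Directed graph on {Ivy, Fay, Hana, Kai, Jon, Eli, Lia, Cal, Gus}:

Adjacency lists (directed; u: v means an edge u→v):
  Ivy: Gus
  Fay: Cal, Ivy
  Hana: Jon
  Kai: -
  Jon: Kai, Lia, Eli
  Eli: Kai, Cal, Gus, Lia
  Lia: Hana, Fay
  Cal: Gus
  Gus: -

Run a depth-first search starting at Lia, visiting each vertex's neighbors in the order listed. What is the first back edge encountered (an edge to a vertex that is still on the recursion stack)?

Jon->Lia

DFS from Lia (visiting each vertex's neighbors in the order listed); mark gray on enter, black on exit:
Lia gray
  Hana gray
    Jon gray
      Kai gray
      Kai black
      Jon→Lia: Lia is gray → back edge
First back edge: Jon → Lia.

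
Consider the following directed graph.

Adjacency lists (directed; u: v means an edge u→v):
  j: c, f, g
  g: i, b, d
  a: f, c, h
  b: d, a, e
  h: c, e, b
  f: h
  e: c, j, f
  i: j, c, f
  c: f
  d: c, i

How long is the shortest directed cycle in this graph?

3

For each vertex v, BFS finds the shortest path from v back to v.
The shortest such closed walk is g → i → j → g, length 3.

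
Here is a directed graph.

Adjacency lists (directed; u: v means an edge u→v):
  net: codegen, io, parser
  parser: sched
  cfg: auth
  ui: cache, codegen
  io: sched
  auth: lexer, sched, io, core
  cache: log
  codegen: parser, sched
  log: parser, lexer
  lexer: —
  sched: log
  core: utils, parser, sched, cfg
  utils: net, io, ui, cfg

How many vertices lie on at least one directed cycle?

A vertex is on a directed cycle iff it belongs to a strongly connected component of size ≥ 2 (or has a self-loop).
The vertices on cycles are {cfg, log, auth, core, sched, utils, parser} — 7 in total.

7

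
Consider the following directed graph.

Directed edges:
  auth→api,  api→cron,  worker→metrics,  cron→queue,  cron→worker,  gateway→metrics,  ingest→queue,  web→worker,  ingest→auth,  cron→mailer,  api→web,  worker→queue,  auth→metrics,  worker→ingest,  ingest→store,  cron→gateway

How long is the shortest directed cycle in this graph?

For each vertex v, BFS finds the shortest path from v back to v.
The shortest such closed walk is ingest → auth → api → web → worker → ingest, length 5.

5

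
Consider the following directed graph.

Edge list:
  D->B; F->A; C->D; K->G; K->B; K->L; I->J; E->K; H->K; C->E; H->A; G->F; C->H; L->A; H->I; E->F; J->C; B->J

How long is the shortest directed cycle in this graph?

For each vertex v, BFS finds the shortest path from v back to v.
The shortest such closed walk is C → H → I → J → C, length 4.

4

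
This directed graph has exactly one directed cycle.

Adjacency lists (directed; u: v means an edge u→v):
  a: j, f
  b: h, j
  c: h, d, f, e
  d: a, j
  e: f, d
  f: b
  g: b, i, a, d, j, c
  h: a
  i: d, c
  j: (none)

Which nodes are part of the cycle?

DFS with gray/black marking from b:
b gray
  h gray
    a gray
      j gray
      j black
      f gray
        f→b: b is gray → back edge
Back edge closes the cycle b → h → a → f → b; its vertices are {a, b, f, h}.

a, b, f, h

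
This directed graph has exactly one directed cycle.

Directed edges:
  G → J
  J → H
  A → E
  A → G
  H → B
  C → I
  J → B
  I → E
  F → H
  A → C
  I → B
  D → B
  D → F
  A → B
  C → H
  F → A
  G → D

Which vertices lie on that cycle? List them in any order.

DFS with gray/black marking from A:
A gray
  B gray
  B black
  G gray
    D gray
      D→B: B black — skip
      F gray
        H gray
          H→B: B black — skip
        H black
        F→A: A is gray → back edge
Back edge closes the cycle A → G → D → F → A; its vertices are {A, D, F, G}.

A, D, F, G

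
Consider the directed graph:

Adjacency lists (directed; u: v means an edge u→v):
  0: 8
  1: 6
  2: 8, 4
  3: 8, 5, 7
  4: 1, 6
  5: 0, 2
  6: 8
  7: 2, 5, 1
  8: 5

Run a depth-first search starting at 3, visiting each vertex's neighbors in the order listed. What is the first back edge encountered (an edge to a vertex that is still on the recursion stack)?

DFS from 3 (visiting each vertex's neighbors in the order listed); mark gray on enter, black on exit:
3 gray
  8 gray
    5 gray
      0 gray
        0→8: 8 is gray → back edge
First back edge: 0 → 8.

0→8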